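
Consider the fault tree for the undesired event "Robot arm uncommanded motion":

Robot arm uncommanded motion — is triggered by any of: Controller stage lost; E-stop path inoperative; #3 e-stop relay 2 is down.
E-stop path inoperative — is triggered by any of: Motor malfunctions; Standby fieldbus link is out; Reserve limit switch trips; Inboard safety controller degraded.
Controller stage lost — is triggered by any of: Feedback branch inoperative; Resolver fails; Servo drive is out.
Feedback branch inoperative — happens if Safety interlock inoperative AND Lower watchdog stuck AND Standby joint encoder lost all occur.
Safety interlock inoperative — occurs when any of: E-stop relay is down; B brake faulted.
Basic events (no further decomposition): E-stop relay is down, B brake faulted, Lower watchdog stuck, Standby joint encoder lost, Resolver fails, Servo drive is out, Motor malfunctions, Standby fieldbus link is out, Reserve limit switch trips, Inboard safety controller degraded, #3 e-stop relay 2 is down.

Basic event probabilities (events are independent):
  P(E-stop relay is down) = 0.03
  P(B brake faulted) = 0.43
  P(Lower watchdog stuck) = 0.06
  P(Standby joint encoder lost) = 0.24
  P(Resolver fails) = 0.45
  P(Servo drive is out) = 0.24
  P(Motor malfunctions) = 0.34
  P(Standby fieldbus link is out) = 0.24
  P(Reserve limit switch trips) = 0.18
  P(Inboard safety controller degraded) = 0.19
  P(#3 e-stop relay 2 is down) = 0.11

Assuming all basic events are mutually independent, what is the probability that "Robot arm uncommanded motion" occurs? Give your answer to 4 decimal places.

0.8769

P(Safety interlock inoperative) [OR] = 1 − (1−0.03) × (1−0.43) = 0.447100
P(Feedback branch inoperative) [AND] = 0.447100 × 0.06 × 0.24 = 0.006438
P(Controller stage lost) [OR] = 1 − (1−0.006438) × (1−0.45) × (1−0.24) = 0.584691
P(E-stop path inoperative) [OR] = 1 − (1−0.34) × (1−0.24) × (1−0.18) × (1−0.19) = 0.666837
P(Robot arm uncommanded motion) [OR] = 1 − (1−0.584691) × (1−0.666837) × (1−0.11) = 0.876855
Rounded to 4 decimal places: P(Robot arm uncommanded motion) ≈ 0.8769.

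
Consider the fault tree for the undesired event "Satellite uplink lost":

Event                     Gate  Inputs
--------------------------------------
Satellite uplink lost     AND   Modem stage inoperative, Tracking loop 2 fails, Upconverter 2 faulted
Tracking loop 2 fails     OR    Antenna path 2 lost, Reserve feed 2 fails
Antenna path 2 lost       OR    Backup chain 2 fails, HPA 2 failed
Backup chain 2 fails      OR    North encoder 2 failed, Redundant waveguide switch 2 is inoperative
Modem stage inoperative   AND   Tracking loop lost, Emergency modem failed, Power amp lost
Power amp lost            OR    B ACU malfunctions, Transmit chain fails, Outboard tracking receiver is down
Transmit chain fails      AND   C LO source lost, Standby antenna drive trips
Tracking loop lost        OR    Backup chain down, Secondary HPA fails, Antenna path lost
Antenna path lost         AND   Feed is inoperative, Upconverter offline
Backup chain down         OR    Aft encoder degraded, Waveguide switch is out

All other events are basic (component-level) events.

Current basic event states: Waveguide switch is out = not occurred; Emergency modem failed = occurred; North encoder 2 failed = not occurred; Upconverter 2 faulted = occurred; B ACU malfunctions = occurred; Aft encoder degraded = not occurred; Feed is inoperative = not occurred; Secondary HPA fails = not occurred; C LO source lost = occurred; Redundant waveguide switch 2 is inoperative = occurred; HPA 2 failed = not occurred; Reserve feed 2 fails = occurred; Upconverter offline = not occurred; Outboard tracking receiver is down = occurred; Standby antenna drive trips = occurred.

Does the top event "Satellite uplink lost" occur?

No

Backup chain down [OR]: Aft encoder degraded=not, Waveguide switch is out=not → no input occurs → does not occur.
Antenna path lost [AND]: Feed is inoperative=not, Upconverter offline=not → not all inputs occur → does not occur.
Tracking loop lost [OR]: Backup chain down=not, Secondary HPA fails=not, Antenna path lost=not → no input occurs → does not occur.
Transmit chain fails [AND]: C LO source lost=occurs, Standby antenna drive trips=occurs → all inputs occur → occurs.
Power amp lost [OR]: B ACU malfunctions=occurs, Transmit chain fails=occurs, Outboard tracking receiver is down=occurs → at least one input occurs → occurs.
Modem stage inoperative [AND]: Tracking loop lost=not, Emergency modem failed=occurs, Power amp lost=occurs → not all inputs occur → does not occur.
Backup chain 2 fails [OR]: North encoder 2 failed=not, Redundant waveguide switch 2 is inoperative=occurs → at least one input occurs → occurs.
Antenna path 2 lost [OR]: Backup chain 2 fails=occurs, HPA 2 failed=not → at least one input occurs → occurs.
Tracking loop 2 fails [OR]: Antenna path 2 lost=occurs, Reserve feed 2 fails=occurs → at least one input occurs → occurs.
Satellite uplink lost [AND]: Modem stage inoperative=not, Tracking loop 2 fails=occurs, Upconverter 2 faulted=occurs → not all inputs occur → does not occur.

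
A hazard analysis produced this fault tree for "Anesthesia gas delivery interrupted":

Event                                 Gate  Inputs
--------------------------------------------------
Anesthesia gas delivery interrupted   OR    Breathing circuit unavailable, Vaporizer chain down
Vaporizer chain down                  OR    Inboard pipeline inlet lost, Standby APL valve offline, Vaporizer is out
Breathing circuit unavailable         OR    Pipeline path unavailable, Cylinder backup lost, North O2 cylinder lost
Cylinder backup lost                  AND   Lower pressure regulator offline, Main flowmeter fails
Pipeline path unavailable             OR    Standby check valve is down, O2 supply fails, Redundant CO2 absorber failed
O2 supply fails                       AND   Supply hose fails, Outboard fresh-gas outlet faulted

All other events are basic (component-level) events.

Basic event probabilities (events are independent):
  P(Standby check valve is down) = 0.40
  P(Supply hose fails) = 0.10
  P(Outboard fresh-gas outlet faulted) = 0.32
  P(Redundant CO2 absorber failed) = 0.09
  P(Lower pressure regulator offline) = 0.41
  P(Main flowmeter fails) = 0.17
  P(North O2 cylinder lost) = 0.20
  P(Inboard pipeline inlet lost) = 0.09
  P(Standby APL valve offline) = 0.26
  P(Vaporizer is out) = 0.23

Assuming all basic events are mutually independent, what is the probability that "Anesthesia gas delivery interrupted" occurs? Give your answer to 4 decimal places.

P(O2 supply fails) [AND] = 0.10 × 0.32 = 0.032000
P(Pipeline path unavailable) [OR] = 1 − (1−0.40) × (1−0.032000) × (1−0.09) = 0.471472
P(Cylinder backup lost) [AND] = 0.41 × 0.17 = 0.069700
P(Breathing circuit unavailable) [OR] = 1 − (1−0.471472) × (1−0.069700) × (1−0.20) = 0.606648
P(Vaporizer chain down) [OR] = 1 − (1−0.09) × (1−0.26) × (1−0.23) = 0.481482
P(Anesthesia gas delivery interrupted) [OR] = 1 − (1−0.606648) × (1−0.481482) = 0.796040
Rounded to 4 decimal places: P(Anesthesia gas delivery interrupted) ≈ 0.7960.

0.7960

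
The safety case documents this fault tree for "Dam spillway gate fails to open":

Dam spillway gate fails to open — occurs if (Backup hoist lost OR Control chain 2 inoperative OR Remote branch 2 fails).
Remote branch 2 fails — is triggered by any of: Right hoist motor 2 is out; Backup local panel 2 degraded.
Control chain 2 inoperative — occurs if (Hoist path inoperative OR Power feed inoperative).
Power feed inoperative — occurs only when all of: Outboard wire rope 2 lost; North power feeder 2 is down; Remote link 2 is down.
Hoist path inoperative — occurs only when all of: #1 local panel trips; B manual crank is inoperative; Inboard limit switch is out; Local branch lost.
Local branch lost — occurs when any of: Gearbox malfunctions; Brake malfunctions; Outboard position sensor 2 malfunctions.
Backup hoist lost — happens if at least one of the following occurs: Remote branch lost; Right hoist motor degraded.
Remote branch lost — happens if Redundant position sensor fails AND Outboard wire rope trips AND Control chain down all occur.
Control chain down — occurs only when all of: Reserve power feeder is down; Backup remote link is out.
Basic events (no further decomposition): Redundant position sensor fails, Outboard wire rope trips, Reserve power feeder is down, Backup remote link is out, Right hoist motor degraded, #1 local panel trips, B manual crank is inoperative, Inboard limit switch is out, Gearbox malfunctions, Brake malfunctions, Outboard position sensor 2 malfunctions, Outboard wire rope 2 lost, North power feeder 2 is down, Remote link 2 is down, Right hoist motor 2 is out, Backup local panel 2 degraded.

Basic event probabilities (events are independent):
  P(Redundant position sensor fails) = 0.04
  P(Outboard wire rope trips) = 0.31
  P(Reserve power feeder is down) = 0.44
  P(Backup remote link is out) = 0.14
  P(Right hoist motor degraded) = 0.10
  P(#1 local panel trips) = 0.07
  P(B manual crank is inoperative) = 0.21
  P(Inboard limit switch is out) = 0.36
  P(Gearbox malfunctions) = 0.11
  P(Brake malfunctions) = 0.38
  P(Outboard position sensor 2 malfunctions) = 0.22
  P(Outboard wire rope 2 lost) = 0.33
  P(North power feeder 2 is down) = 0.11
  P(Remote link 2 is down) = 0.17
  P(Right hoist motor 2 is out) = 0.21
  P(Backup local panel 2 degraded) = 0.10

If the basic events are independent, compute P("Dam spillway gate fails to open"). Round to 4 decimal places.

0.3665

P(Control chain down) [AND] = 0.44 × 0.14 = 0.061600
P(Remote branch lost) [AND] = 0.04 × 0.31 × 0.061600 = 0.000764
P(Backup hoist lost) [OR] = 1 − (1−0.000764) × (1−0.10) = 0.100688
P(Local branch lost) [OR] = 1 − (1−0.11) × (1−0.38) × (1−0.22) = 0.569596
P(Hoist path inoperative) [AND] = 0.07 × 0.21 × 0.36 × 0.569596 = 0.003014
P(Power feed inoperative) [AND] = 0.33 × 0.11 × 0.17 = 0.006171
P(Control chain 2 inoperative) [OR] = 1 − (1−0.003014) × (1−0.006171) = 0.009166
P(Remote branch 2 fails) [OR] = 1 − (1−0.21) × (1−0.10) = 0.289000
P(Dam spillway gate fails to open) [OR] = 1 − (1−0.100688) × (1−0.009166) × (1−0.289000) = 0.366450
Rounded to 4 decimal places: P(Dam spillway gate fails to open) ≈ 0.3665.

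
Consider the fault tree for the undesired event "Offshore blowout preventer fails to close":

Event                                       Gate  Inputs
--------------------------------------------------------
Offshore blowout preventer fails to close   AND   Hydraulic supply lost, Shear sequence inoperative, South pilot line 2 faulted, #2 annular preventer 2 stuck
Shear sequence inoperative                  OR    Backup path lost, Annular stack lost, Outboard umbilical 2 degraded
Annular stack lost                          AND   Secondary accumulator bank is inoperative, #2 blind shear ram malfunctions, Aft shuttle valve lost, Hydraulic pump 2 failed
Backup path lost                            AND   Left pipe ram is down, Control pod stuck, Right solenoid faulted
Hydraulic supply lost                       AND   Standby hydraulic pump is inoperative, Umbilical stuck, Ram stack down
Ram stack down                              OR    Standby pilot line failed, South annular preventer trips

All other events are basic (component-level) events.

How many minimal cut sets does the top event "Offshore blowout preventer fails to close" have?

6

Ram stack down [OR]: union of children's cut sets → 2 cut set(s).
Hydraulic supply lost [AND]: one cut set from each child combined → 1 × 1 × 2 = 2 cut set(s).
Backup path lost [AND]: one cut set from each child combined → 1 × 1 × 1 = 1 cut set(s).
Annular stack lost [AND]: one cut set from each child combined → 1 × 1 × 1 × 1 = 1 cut set(s).
Shear sequence inoperative [OR]: union of children's cut sets → 3 cut set(s).
Offshore blowout preventer fails to close [AND]: one cut set from each child combined → 2 × 3 × 1 × 1 = 6 cut set(s).
Minimal cut sets: {#2 annular preventer 2 stuck, Control pod stuck, Left pipe ram is down, Right solenoid faulted, South pilot line 2 faulted, Standby hydraulic pump is inoperative, Standby pilot line failed, Umbilical stuck}; {#2 annular preventer 2 stuck, #2 blind shear ram malfunctions, Aft shuttle valve lost, Hydraulic pump 2 failed, Secondary accumulator bank is inoperative, South pilot line 2 faulted, Standby hydraulic pump is inoperative, Standby pilot line failed, Umbilical stuck}; {#2 annular preventer 2 stuck, Outboard umbilical 2 degraded, South pilot line 2 faulted, Standby hydraulic pump is inoperative, Standby pilot line failed, Umbilical stuck}; {#2 annular preventer 2 stuck, Control pod stuck, Left pipe ram is down, Right solenoid faulted, South annular preventer trips, South pilot line 2 faulted, Standby hydraulic pump is inoperative, Umbilical stuck}; {#2 annular preventer 2 stuck, #2 blind shear ram malfunctions, Aft shuttle valve lost, Hydraulic pump 2 failed, Secondary accumulator bank is inoperative, South annular preventer trips, South pilot line 2 faulted, Standby hydraulic pump is inoperative, Umbilical stuck}; {#2 annular preventer 2 stuck, Outboard umbilical 2 degraded, South annular preventer trips, South pilot line 2 faulted, Standby hydraulic pump is inoperative, Umbilical stuck}.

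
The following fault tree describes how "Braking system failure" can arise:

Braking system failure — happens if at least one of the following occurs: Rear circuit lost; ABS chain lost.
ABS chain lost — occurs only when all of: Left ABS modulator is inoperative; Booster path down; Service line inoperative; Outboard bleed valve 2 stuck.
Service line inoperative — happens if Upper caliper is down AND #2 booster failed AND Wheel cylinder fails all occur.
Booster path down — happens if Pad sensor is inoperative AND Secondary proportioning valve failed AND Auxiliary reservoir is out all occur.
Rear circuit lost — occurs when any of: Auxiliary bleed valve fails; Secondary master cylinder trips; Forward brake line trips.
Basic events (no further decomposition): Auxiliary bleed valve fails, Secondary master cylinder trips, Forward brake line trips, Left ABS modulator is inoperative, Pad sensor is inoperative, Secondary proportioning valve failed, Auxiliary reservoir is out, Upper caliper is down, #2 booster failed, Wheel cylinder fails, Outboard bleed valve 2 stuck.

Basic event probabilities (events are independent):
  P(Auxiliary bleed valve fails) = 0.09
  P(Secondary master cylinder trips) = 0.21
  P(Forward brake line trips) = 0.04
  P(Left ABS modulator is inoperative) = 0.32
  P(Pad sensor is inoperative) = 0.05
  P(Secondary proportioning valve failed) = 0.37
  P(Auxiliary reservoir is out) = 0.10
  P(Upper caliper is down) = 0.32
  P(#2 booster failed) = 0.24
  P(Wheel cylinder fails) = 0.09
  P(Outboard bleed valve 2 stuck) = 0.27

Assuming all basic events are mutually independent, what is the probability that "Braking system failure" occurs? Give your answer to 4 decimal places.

0.3099

P(Rear circuit lost) [OR] = 1 − (1−0.09) × (1−0.21) × (1−0.04) = 0.309856
P(Booster path down) [AND] = 0.05 × 0.37 × 0.10 = 0.001850
P(Service line inoperative) [AND] = 0.32 × 0.24 × 0.09 = 0.006912
P(ABS chain lost) [AND] = 0.32 × 0.001850 × 0.006912 × 0.27 = 0.000001
P(Braking system failure) [OR] = 1 − (1−0.309856) × (1−0.000001) = 0.309857
Rounded to 4 decimal places: P(Braking system failure) ≈ 0.3099.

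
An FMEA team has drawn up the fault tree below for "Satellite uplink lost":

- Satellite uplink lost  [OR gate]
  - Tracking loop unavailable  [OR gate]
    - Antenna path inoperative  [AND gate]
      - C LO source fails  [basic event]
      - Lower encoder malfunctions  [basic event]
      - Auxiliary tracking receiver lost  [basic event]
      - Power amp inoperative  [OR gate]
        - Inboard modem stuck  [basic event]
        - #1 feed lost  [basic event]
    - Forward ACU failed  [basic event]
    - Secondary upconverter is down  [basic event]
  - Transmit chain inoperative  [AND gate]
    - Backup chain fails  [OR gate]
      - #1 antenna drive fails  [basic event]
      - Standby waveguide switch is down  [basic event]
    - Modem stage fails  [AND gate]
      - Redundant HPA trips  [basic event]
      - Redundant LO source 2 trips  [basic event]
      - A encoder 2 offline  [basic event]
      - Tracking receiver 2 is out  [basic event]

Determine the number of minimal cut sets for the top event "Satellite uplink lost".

Power amp inoperative [OR]: union of children's cut sets → 2 cut set(s).
Antenna path inoperative [AND]: one cut set from each child combined → 1 × 1 × 1 × 2 = 2 cut set(s).
Tracking loop unavailable [OR]: union of children's cut sets → 4 cut set(s).
Backup chain fails [OR]: union of children's cut sets → 2 cut set(s).
Modem stage fails [AND]: one cut set from each child combined → 1 × 1 × 1 × 1 = 1 cut set(s).
Transmit chain inoperative [AND]: one cut set from each child combined → 2 × 1 = 2 cut set(s).
Satellite uplink lost [OR]: union of children's cut sets → 6 cut set(s).
Minimal cut sets: {Auxiliary tracking receiver lost, C LO source fails, Inboard modem stuck, Lower encoder malfunctions}; {#1 feed lost, Auxiliary tracking receiver lost, C LO source fails, Lower encoder malfunctions}; {Forward ACU failed}; {Secondary upconverter is down}; {#1 antenna drive fails, A encoder 2 offline, Redundant HPA trips, Redundant LO source 2 trips, Tracking receiver 2 is out}; {A encoder 2 offline, Redundant HPA trips, Redundant LO source 2 trips, Standby waveguide switch is down, Tracking receiver 2 is out}.

6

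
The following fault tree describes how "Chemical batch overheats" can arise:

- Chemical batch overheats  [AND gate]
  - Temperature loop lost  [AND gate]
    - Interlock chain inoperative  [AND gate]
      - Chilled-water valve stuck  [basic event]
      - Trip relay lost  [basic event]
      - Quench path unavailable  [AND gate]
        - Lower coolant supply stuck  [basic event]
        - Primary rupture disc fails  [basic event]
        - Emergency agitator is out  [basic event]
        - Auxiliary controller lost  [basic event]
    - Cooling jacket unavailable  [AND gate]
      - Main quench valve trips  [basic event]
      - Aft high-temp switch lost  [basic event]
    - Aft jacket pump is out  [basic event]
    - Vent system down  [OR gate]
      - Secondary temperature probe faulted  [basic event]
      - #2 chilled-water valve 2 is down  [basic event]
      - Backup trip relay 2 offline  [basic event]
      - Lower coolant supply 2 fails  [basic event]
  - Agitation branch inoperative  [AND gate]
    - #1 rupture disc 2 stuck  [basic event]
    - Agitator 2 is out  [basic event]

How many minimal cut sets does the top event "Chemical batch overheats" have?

4

Quench path unavailable [AND]: one cut set from each child combined → 1 × 1 × 1 × 1 = 1 cut set(s).
Interlock chain inoperative [AND]: one cut set from each child combined → 1 × 1 × 1 = 1 cut set(s).
Cooling jacket unavailable [AND]: one cut set from each child combined → 1 × 1 = 1 cut set(s).
Vent system down [OR]: union of children's cut sets → 4 cut set(s).
Temperature loop lost [AND]: one cut set from each child combined → 1 × 1 × 1 × 4 = 4 cut set(s).
Agitation branch inoperative [AND]: one cut set from each child combined → 1 × 1 = 1 cut set(s).
Chemical batch overheats [AND]: one cut set from each child combined → 4 × 1 = 4 cut set(s).
Minimal cut sets: {#1 rupture disc 2 stuck, Aft high-temp switch lost, Aft jacket pump is out, Agitator 2 is out, Auxiliary controller lost, Chilled-water valve stuck, Emergency agitator is out, Lower coolant supply stuck, Main quench valve trips, Primary rupture disc fails, Secondary temperature probe faulted, Trip relay lost}; {#1 rupture disc 2 stuck, #2 chilled-water valve 2 is down, Aft high-temp switch lost, Aft jacket pump is out, Agitator 2 is out, Auxiliary controller lost, Chilled-water valve stuck, Emergency agitator is out, Lower coolant supply stuck, Main quench valve trips, Primary rupture disc fails, Trip relay lost}; {#1 rupture disc 2 stuck, Aft high-temp switch lost, Aft jacket pump is out, Agitator 2 is out, Auxiliary controller lost, Backup trip relay 2 offline, Chilled-water valve stuck, Emergency agitator is out, Lower coolant supply stuck, Main quench valve trips, Primary rupture disc fails, Trip relay lost}; {#1 rupture disc 2 stuck, Aft high-temp switch lost, Aft jacket pump is out, Agitator 2 is out, Auxiliary controller lost, Chilled-water valve stuck, Emergency agitator is out, Lower coolant supply 2 fails, Lower coolant supply stuck, Main quench valve trips, Primary rupture disc fails, Trip relay lost}.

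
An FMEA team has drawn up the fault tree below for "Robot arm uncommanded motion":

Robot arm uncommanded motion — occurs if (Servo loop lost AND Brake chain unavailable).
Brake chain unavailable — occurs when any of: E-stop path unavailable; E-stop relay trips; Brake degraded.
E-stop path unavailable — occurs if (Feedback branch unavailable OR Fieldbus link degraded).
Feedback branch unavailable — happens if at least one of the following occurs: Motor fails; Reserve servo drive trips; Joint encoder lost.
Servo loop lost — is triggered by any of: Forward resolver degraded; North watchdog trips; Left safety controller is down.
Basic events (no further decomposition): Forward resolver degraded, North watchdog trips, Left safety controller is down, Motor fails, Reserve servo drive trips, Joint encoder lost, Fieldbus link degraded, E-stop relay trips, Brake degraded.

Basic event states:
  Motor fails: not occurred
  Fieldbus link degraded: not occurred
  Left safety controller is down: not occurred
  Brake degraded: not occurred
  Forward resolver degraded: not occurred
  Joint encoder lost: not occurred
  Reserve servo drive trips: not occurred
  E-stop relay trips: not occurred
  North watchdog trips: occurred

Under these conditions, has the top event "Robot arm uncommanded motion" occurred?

No

Servo loop lost [OR]: Forward resolver degraded=not, North watchdog trips=occurs, Left safety controller is down=not → at least one input occurs → occurs.
Feedback branch unavailable [OR]: Motor fails=not, Reserve servo drive trips=not, Joint encoder lost=not → no input occurs → does not occur.
E-stop path unavailable [OR]: Feedback branch unavailable=not, Fieldbus link degraded=not → no input occurs → does not occur.
Brake chain unavailable [OR]: E-stop path unavailable=not, E-stop relay trips=not, Brake degraded=not → no input occurs → does not occur.
Robot arm uncommanded motion [AND]: Servo loop lost=occurs, Brake chain unavailable=not → not all inputs occur → does not occur.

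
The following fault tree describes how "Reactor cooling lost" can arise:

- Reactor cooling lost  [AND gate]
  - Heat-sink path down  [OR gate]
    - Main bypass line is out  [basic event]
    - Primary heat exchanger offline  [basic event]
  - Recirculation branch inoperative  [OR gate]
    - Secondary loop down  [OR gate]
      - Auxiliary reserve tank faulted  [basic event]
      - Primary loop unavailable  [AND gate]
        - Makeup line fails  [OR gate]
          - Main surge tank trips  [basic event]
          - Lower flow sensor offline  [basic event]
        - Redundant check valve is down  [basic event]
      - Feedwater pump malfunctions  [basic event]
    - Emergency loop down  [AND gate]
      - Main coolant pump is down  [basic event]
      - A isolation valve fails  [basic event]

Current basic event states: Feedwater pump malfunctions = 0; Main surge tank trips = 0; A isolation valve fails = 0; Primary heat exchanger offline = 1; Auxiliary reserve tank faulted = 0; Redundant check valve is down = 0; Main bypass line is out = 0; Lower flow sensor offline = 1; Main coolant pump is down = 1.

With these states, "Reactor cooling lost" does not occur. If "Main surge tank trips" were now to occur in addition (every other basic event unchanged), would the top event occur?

No

Counterfactual: set "Main surge tank trips" to occurred.
Heat-sink path down [OR]: Main bypass line is out=not, Primary heat exchanger offline=occurs → at least one input occurs → occurs.
Makeup line fails [OR]: Main surge tank trips=occurs, Lower flow sensor offline=occurs → at least one input occurs → occurs.
Primary loop unavailable [AND]: Makeup line fails=occurs, Redundant check valve is down=not → not all inputs occur → does not occur.
Secondary loop down [OR]: Auxiliary reserve tank faulted=not, Primary loop unavailable=not, Feedwater pump malfunctions=not → no input occurs → does not occur.
Emergency loop down [AND]: Main coolant pump is down=occurs, A isolation valve fails=not → not all inputs occur → does not occur.
Recirculation branch inoperative [OR]: Secondary loop down=not, Emergency loop down=not → no input occurs → does not occur.
Reactor cooling lost [AND]: Heat-sink path down=occurs, Recirculation branch inoperative=not → not all inputs occur → does not occur.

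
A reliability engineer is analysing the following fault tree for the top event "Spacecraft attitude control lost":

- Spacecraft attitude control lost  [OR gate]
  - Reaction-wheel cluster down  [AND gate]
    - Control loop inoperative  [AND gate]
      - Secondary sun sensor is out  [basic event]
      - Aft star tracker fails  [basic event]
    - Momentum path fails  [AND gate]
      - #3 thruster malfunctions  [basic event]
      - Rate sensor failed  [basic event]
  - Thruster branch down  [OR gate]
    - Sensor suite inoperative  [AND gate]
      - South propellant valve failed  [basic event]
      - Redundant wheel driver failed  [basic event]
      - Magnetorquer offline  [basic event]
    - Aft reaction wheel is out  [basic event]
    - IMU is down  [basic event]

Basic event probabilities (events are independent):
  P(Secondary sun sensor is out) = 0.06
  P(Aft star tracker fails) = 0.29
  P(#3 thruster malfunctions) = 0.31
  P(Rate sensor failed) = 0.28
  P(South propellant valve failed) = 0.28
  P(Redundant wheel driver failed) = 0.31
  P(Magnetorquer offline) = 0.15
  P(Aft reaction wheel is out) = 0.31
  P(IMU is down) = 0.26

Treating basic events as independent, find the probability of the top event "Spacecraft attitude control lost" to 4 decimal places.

0.4968

P(Control loop inoperative) [AND] = 0.06 × 0.29 = 0.017400
P(Momentum path fails) [AND] = 0.31 × 0.28 = 0.086800
P(Reaction-wheel cluster down) [AND] = 0.017400 × 0.086800 = 0.001510
P(Sensor suite inoperative) [AND] = 0.28 × 0.31 × 0.15 = 0.013020
P(Thruster branch down) [OR] = 1 − (1−0.013020) × (1−0.31) × (1−0.26) = 0.496048
P(Spacecraft attitude control lost) [OR] = 1 − (1−0.001510) × (1−0.496048) = 0.496809
Rounded to 4 decimal places: P(Spacecraft attitude control lost) ≈ 0.4968.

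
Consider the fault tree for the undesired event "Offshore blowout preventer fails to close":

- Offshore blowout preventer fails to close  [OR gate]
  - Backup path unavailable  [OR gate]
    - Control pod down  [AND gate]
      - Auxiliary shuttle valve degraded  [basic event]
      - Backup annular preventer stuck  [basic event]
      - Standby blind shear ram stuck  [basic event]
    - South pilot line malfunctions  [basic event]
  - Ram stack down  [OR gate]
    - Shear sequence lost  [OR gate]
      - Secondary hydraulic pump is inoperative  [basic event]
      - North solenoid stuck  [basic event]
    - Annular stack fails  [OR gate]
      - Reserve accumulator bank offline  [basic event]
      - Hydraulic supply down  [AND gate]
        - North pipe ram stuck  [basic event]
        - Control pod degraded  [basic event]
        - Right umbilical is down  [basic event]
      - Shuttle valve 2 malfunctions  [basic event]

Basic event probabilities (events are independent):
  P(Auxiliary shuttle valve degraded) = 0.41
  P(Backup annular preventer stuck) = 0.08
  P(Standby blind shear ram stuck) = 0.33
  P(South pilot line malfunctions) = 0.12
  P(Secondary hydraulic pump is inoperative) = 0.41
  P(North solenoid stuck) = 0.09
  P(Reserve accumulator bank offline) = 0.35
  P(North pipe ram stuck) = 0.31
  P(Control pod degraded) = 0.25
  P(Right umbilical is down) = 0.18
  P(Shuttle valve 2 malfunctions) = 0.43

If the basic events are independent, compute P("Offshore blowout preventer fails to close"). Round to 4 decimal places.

P(Control pod down) [AND] = 0.41 × 0.08 × 0.33 = 0.010824
P(Backup path unavailable) [OR] = 1 − (1−0.010824) × (1−0.12) = 0.129525
P(Shear sequence lost) [OR] = 1 − (1−0.41) × (1−0.09) = 0.463100
P(Hydraulic supply down) [AND] = 0.31 × 0.25 × 0.18 = 0.013950
P(Annular stack fails) [OR] = 1 − (1−0.35) × (1−0.013950) × (1−0.43) = 0.634668
P(Ram stack down) [OR] = 1 − (1−0.463100) × (1−0.634668) = 0.803853
P(Offshore blowout preventer fails to close) [OR] = 1 − (1−0.129525) × (1−0.803853) = 0.829259
Rounded to 4 decimal places: P(Offshore blowout preventer fails to close) ≈ 0.8293.

0.8293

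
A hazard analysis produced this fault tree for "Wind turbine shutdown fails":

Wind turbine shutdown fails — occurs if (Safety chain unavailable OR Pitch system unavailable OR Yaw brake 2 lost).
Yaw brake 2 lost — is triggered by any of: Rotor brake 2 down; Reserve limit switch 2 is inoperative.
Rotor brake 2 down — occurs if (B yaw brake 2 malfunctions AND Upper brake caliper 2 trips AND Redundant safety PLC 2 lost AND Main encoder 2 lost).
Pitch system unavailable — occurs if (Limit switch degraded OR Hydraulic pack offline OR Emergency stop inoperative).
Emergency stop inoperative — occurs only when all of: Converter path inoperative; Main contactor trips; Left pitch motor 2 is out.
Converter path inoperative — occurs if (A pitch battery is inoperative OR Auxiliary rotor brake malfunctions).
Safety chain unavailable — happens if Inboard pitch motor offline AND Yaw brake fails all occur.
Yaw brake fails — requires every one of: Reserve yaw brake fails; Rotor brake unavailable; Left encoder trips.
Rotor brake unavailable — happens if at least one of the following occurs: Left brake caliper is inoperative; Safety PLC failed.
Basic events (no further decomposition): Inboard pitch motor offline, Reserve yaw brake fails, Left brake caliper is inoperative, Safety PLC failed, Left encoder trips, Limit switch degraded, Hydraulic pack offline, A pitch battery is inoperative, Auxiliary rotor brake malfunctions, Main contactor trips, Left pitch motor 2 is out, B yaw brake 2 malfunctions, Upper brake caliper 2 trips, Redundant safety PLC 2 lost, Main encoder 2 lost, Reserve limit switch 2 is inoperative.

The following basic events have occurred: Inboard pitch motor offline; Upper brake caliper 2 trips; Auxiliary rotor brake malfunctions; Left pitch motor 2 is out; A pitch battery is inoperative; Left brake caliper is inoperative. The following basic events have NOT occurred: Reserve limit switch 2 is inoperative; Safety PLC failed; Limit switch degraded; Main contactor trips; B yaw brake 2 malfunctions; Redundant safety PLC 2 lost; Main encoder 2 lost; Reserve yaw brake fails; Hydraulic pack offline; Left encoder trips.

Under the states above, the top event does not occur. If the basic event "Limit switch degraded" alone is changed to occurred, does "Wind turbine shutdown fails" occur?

Counterfactual: set "Limit switch degraded" to occurred.
Rotor brake unavailable [OR]: Left brake caliper is inoperative=occurs, Safety PLC failed=not → at least one input occurs → occurs.
Yaw brake fails [AND]: Reserve yaw brake fails=not, Rotor brake unavailable=occurs, Left encoder trips=not → not all inputs occur → does not occur.
Safety chain unavailable [AND]: Inboard pitch motor offline=occurs, Yaw brake fails=not → not all inputs occur → does not occur.
Converter path inoperative [OR]: A pitch battery is inoperative=occurs, Auxiliary rotor brake malfunctions=occurs → at least one input occurs → occurs.
Emergency stop inoperative [AND]: Converter path inoperative=occurs, Main contactor trips=not, Left pitch motor 2 is out=occurs → not all inputs occur → does not occur.
Pitch system unavailable [OR]: Limit switch degraded=occurs, Hydraulic pack offline=not, Emergency stop inoperative=not → at least one input occurs → occurs.
Rotor brake 2 down [AND]: B yaw brake 2 malfunctions=not, Upper brake caliper 2 trips=occurs, Redundant safety PLC 2 lost=not, Main encoder 2 lost=not → not all inputs occur → does not occur.
Yaw brake 2 lost [OR]: Rotor brake 2 down=not, Reserve limit switch 2 is inoperative=not → no input occurs → does not occur.
Wind turbine shutdown fails [OR]: Safety chain unavailable=not, Pitch system unavailable=occurs, Yaw brake 2 lost=not → at least one input occurs → occurs.

Yes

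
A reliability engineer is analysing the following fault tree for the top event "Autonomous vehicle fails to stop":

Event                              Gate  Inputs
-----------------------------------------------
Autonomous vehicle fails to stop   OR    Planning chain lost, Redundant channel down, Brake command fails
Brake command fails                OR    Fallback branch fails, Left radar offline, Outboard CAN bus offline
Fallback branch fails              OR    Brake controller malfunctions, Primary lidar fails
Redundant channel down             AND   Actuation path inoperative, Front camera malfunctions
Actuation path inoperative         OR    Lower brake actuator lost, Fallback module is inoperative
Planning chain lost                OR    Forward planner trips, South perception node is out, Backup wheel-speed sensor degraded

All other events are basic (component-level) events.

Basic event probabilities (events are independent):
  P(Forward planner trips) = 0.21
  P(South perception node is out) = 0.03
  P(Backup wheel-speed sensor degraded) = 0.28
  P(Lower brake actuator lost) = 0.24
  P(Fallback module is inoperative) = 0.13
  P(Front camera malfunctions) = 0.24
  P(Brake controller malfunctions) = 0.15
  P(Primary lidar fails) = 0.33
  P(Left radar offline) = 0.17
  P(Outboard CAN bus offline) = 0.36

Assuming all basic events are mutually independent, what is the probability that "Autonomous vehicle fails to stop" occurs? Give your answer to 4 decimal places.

P(Planning chain lost) [OR] = 1 − (1−0.21) × (1−0.03) × (1−0.28) = 0.448264
P(Actuation path inoperative) [OR] = 1 − (1−0.24) × (1−0.13) = 0.338800
P(Redundant channel down) [AND] = 0.338800 × 0.24 = 0.081312
P(Fallback branch fails) [OR] = 1 − (1−0.15) × (1−0.33) = 0.430500
P(Brake command fails) [OR] = 1 − (1−0.430500) × (1−0.17) × (1−0.36) = 0.697482
P(Autonomous vehicle fails to stop) [OR] = 1 − (1−0.448264) × (1−0.081312) × (1−0.697482) = 0.846662
Rounded to 4 decimal places: P(Autonomous vehicle fails to stop) ≈ 0.8467.

0.8467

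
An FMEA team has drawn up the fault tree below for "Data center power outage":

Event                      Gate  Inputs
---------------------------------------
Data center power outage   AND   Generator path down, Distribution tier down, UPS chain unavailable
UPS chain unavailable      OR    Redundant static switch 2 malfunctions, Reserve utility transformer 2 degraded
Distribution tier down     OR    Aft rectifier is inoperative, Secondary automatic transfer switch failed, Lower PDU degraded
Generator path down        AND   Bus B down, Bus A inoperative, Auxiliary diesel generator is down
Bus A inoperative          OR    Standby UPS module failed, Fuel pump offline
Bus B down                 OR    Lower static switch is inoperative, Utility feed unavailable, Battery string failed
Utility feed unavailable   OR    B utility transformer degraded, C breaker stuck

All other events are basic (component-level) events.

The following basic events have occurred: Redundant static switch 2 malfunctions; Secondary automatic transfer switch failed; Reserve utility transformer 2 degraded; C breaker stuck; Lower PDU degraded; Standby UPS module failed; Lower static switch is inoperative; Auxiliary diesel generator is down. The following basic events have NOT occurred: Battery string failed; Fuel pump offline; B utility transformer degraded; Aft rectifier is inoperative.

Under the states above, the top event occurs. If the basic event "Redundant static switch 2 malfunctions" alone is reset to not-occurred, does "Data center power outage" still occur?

Counterfactual: set "Redundant static switch 2 malfunctions" to not occurred.
Utility feed unavailable [OR]: B utility transformer degraded=not, C breaker stuck=occurs → at least one input occurs → occurs.
Bus B down [OR]: Lower static switch is inoperative=occurs, Utility feed unavailable=occurs, Battery string failed=not → at least one input occurs → occurs.
Bus A inoperative [OR]: Standby UPS module failed=occurs, Fuel pump offline=not → at least one input occurs → occurs.
Generator path down [AND]: Bus B down=occurs, Bus A inoperative=occurs, Auxiliary diesel generator is down=occurs → all inputs occur → occurs.
Distribution tier down [OR]: Aft rectifier is inoperative=not, Secondary automatic transfer switch failed=occurs, Lower PDU degraded=occurs → at least one input occurs → occurs.
UPS chain unavailable [OR]: Redundant static switch 2 malfunctions=not, Reserve utility transformer 2 degraded=occurs → at least one input occurs → occurs.
Data center power outage [AND]: Generator path down=occurs, Distribution tier down=occurs, UPS chain unavailable=occurs → all inputs occur → occurs.

Yes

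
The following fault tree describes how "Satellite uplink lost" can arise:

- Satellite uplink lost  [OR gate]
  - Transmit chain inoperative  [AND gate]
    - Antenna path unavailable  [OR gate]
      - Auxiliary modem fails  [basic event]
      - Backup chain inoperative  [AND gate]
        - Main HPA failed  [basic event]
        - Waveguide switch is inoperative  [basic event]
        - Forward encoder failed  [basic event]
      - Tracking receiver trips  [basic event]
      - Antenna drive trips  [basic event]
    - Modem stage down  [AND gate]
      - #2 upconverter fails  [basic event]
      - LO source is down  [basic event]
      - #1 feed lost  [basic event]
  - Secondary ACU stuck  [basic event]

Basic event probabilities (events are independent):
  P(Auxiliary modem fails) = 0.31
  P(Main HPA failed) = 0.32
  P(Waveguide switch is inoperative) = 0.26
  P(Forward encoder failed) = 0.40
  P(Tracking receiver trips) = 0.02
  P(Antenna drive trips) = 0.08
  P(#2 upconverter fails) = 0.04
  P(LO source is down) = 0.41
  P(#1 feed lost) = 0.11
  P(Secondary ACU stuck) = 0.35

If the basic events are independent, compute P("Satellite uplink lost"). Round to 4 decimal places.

P(Backup chain inoperative) [AND] = 0.32 × 0.26 × 0.40 = 0.033280
P(Antenna path unavailable) [OR] = 1 − (1−0.31) × (1−0.033280) × (1−0.02) × (1−0.08) = 0.398600
P(Modem stage down) [AND] = 0.04 × 0.41 × 0.11 = 0.001804
P(Transmit chain inoperative) [AND] = 0.398600 × 0.001804 = 0.000719
P(Satellite uplink lost) [OR] = 1 − (1−0.000719) × (1−0.35) = 0.350467
Rounded to 4 decimal places: P(Satellite uplink lost) ≈ 0.3505.

0.3505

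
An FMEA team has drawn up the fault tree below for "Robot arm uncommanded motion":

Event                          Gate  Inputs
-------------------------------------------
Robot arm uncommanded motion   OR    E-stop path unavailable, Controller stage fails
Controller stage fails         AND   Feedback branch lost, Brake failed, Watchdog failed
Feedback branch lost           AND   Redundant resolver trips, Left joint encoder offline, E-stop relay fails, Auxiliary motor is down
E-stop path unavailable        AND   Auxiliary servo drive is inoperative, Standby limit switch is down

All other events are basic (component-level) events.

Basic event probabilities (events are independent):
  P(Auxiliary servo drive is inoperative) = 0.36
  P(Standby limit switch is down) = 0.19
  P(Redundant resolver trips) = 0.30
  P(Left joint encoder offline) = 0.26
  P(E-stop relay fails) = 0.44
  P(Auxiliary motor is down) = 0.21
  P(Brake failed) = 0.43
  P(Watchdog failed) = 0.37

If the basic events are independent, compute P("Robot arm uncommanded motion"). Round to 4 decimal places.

0.0695

P(E-stop path unavailable) [AND] = 0.36 × 0.19 = 0.068400
P(Feedback branch lost) [AND] = 0.30 × 0.26 × 0.44 × 0.21 = 0.007207
P(Controller stage fails) [AND] = 0.007207 × 0.43 × 0.37 = 0.001147
P(Robot arm uncommanded motion) [OR] = 1 − (1−0.068400) × (1−0.001147) = 0.069469
Rounded to 4 decimal places: P(Robot arm uncommanded motion) ≈ 0.0695.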